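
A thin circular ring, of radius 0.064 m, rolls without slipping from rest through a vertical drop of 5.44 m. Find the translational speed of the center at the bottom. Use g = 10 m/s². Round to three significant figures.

Here I = MR², so the shape factor k = I/(MR²) = 1.
The rolling condition ω = v/R makes the rotational term ½I(v/R)² = ½kMv², so KE_total = ½(1+k)Mv² = Mv².
Setting Mgh = Mv² gives v = √(2gh/(1+k)) = √(2·10·5.44/2) ≈ 7.38 m/s.

v ≈ 7.38 m/s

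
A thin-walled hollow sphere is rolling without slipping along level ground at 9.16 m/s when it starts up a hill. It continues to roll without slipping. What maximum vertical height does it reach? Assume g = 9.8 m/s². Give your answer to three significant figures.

h ≈ 7.13 m

The moment of inertia is (2/3)MR², giving k ≡ I/(MR²) = 2/3.
Rolling without slipping gives ω = v/R, so the total kinetic energy is ½Mv² + ½Iω² = ½(1+k)Mv² = (5/6)Mv².
All of this converts to potential energy at the highest point: (5/6)Mv₀² = Mgh.
Thus h = (1+k)v₀²/(2g) = 1.667 × 9.16² / (2 × 9.8) ≈ 7.13 m.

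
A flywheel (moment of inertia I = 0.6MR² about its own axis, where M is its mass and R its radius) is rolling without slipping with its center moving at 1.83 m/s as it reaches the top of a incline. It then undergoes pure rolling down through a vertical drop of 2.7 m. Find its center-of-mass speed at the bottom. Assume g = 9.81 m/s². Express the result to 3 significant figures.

v ≈ 6.04 m/s

Here I = 0.6MR², so the shape factor k = I/(MR²) = 0.6.
Rolling without slipping gives ω = v/R, so the total kinetic energy is ½Mv² + ½Iω² = ½(1+k)Mv² = (4/5)Mv².
Conserving energy between top and bottom: (4/5)Mv² = (4/5)Mv₀² + Mgh, hence v² = v₀² + 2gh/(1+k).
v = √(1.83² + 2×9.81×2.7/1.6) = √36.46 ≈ 6.04 m/s.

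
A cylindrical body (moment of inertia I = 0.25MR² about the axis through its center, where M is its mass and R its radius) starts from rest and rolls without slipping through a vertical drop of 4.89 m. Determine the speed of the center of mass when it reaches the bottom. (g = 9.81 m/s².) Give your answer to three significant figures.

v ≈ 8.76 m/s

The moment of inertia is 0.25MR², giving k ≡ I/(MR²) = 0.25.
Rolling without slipping gives ω = v/R, so the total kinetic energy is ½Mv² + ½Iω² = ½(1+k)Mv² = (5/8)Mv².
Setting Mgh = (5/8)Mv² gives v = √(2gh/(1+k)) = √(2·9.81·4.89/1.25) ≈ 8.76 m/s.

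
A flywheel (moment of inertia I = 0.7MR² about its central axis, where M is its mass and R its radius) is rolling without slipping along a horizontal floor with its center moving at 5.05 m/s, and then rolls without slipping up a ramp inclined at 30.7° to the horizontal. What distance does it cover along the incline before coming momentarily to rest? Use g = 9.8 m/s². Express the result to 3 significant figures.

d ≈ 4.33 m

For this body I = 0.7MR², i.e. k = I/(MR²) = 0.7.
The rolling condition ω = v/R makes the rotational term ½I(v/R)² = ½kMv², so KE_total = ½(1+k)Mv² = (17/20)Mv².
Setting this equal to Mgh gives the vertical rise h = (1+k)v₀²/(2g) = 1.7×5.05²/(2×9.8) = 2.212 m.
Along the incline, d = h/sinθ = 2.212/sin30.7° ≈ 4.33 m.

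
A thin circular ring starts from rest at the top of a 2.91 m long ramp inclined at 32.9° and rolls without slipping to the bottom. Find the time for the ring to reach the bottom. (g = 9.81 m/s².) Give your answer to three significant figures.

The moment of inertia is MR², giving k ≡ I/(MR²) = 1.
Translational: Mg sinθ − f = Ma. Rotational about the CM: fR = Iα = kMRa, so f = kMa.
Hence a = g sinθ/(1+k) = 9.81×sin32.9°/2 = 2.664 m/s².
Starting from rest, L = ½at², so t = √(2L/a) = √(2×2.91/2.664) ≈ 1.48 s.

t ≈ 1.48 s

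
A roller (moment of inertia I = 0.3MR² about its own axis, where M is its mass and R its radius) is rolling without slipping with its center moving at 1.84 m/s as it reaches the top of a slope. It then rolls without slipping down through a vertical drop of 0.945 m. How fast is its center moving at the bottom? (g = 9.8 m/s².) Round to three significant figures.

With I = 0.3MR², the ratio k = I/(MR²) is 0.3.
The rolling condition ω = v/R makes the rotational term ½I(v/R)² = ½kMv², so KE_total = ½(1+k)Mv² = (13/20)Mv².
Energy conservation: (13/20)Mv₀² + Mgh = (13/20)Mv², so v² = v₀² + 2gh/(1+k).
v = √(1.84² + 2×9.8×0.945/1.3) = √17.63 ≈ 4.20 m/s.

v ≈ 4.20 m/s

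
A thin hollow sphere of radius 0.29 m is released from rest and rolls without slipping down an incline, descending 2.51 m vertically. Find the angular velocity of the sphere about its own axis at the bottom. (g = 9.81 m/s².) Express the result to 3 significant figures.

ω ≈ 18.7 rad/s

The moment of inertia is (2/3)MR², giving k ≡ I/(MR²) = 2/3.
The rolling condition ω = v/R makes the rotational term ½I(v/R)² = ½kMv², so KE_total = ½(1+k)Mv² = (5/6)Mv².
Energy conservation Mgh = ½(1+k)Mv² gives v = √(2gh/(1+k)) = √(2 × 9.81 × 2.51 / 1.667) = 5.436 m/s.
The angular speed follows from ω = v/R = 5.436/0.29 ≈ 18.7 rad/s.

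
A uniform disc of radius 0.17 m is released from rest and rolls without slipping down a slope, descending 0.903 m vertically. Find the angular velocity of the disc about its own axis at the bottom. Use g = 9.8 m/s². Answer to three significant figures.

With I = (1/2)MR², the ratio k = I/(MR²) is 0.5.
The rolling condition ω = v/R makes the rotational term ½I(v/R)² = ½kMv², so KE_total = ½(1+k)Mv² = (3/4)Mv².
Energy conservation Mgh = ½(1+k)Mv² gives v = √(2gh/(1+k)) = √(2 × 9.8 × 0.903 / 1.5) = 3.435 m/s.
Then ω = v/R = 3.435 / 0.17 ≈ 20.2 rad/s.

ω ≈ 20.2 rad/s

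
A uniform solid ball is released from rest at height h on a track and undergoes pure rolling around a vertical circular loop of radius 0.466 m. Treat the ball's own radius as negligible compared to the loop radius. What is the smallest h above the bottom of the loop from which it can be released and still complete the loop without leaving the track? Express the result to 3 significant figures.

For this body I = (2/5)MR², i.e. k = I/(MR²) = 0.4.
At the top, contact is just lost when gravity alone supplies the centripetal force: Mg = Mv_top²/r, i.e. v_top² = gr.
With ω = v/R, the kinetic energy at speed v is ½(1+k)Mv² = (7/10)Mv².
Energy conservation from release (height h) to the top (height 2r): Mgh = Mg(2r) + (7/10)M·gr.
Thus h_min = 2r + (1+k)r/2 = r(2 + 1.4/2) = 0.466 × 2.7 ≈ 1.26 m.

h_min ≈ 1.26 m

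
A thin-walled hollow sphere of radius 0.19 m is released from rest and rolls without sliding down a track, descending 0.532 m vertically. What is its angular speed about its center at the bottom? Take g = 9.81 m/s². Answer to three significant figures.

ω ≈ 13.2 rad/s

For this body I = (2/3)MR², i.e. k = I/(MR²) = 2/3.
The rolling condition ω = v/R makes the rotational term ½I(v/R)² = ½kMv², so KE_total = ½(1+k)Mv² = (5/6)Mv².
Energy conservation Mgh = ½(1+k)Mv² gives v = √(2gh/(1+k)) = √(2 × 9.81 × 0.532 / 1.667) = 2.503 m/s.
The angular speed follows from ω = v/R = 2.503/0.19 ≈ 13.2 rad/s.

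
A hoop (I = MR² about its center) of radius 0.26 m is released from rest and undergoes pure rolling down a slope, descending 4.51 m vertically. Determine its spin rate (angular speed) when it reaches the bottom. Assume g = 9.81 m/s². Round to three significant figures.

ω ≈ 25.6 rad/s

For this body I = MR², i.e. k = I/(MR²) = 1.
Rolling without slipping gives ω = v/R, so the total kinetic energy is ½Mv² + ½Iω² = ½(1+k)Mv² = Mv².
Energy conservation Mgh = ½(1+k)Mv² gives v = √(2gh/(1+k)) = √(2 × 9.81 × 4.51 / 2) = 6.652 m/s.
The angular speed follows from ω = v/R = 6.652/0.26 ≈ 25.6 rad/s.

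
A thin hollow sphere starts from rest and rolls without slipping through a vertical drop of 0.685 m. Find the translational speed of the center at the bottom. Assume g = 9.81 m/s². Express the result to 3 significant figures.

The moment of inertia is (2/3)MR², giving k ≡ I/(MR²) = 2/3.
The rolling condition ω = v/R makes the rotational term ½I(v/R)² = ½kMv², so KE_total = ½(1+k)Mv² = (5/6)Mv².
Setting Mgh = (5/6)Mv² gives v = √(2gh/(1+k)) = √(2·9.81·0.685/1.667) ≈ 2.84 m/s.

v ≈ 2.84 m/s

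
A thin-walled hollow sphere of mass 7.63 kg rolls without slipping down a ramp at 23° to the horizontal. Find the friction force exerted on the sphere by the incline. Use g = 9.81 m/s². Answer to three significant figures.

The moment of inertia is (2/3)MR², giving k ≡ I/(MR²) = 2/3.
Newton's second law down the slope: Mg sinθ − f = Ma. The torque equation fR = Iα (with α = a/R) gives f = kMa.
Combining, a = g sinθ/(1+k) and f = kMa = kMg sinθ/(1+k).
f = (2/3) × 7.63 × 9.81 × sin23° / 1.667 ≈ 11.7 N.

f ≈ 11.7 N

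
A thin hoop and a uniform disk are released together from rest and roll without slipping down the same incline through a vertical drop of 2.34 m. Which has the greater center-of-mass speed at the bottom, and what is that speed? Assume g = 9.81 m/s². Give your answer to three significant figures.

the uniform disk, at v ≈ 5.53 m/s

For rolling without slipping, Mgh = ½(1+k)Mv² where k = I/(MR²), so v = √(2gh/(1+k)).
Thin hoop: k = 1, giving v = √(2×9.81×2.34/2) = 4.791 m/s.
Uniform disk: k = 0.5, giving v = √(2×9.81×2.34/1.5) = 5.532 m/s.
The smaller k wins: the uniform disk, at ≈ 5.53 m/s.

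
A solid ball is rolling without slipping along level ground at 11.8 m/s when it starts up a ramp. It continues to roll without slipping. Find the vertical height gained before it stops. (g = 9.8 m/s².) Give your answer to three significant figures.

h ≈ 9.95 m

With I = (2/5)MR², the ratio k = I/(MR²) is 0.4.
Pure rolling means v = ωR; then KE = ½Mv² + ½I(v/R)² = ½(1+k)Mv² = (7/10)Mv².
At the top the kinetic energy is zero, so (7/10)Mv₀² = Mgh.
Thus h = (1+k)v₀²/(2g) = 1.4 × 11.8² / (2 × 9.8) ≈ 9.95 m.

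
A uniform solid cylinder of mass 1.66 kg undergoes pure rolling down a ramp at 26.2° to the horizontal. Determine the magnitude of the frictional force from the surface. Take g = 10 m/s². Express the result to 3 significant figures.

f ≈ 2.44 N

For this body I = (1/2)MR², i.e. k = I/(MR²) = 0.5.
Translational: Mg sinθ − f = Ma. Rotational about the CM: fR = Iα = kMRa, so f = kMa.
Combining, a = g sinθ/(1+k) and f = kMa = kMg sinθ/(1+k).
f = 0.5 × 1.66 × 10 × sin26.2° / 1.5 ≈ 2.44 N.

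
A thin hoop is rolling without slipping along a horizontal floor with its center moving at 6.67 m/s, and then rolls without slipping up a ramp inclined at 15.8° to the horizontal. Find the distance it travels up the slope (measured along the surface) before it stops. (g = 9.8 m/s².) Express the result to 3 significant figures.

Here I = MR², so the shape factor k = I/(MR²) = 1.
The rolling condition ω = v/R makes the rotational term ½I(v/R)² = ½kMv², so KE_total = ½(1+k)Mv² = Mv².
Setting this equal to Mgh gives the vertical rise h = (1+k)v₀²/(2g) = 2×6.67²/(2×9.8) = 4.54 m.
The distance along the slope is d = h/sinθ = 4.54/sin15.8° ≈ 16.7 m.

d ≈ 16.7 m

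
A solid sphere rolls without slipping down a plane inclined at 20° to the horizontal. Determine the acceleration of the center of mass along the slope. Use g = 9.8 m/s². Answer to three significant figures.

Here I = (2/5)MR², so the shape factor k = I/(MR²) = 0.4.
Translational: Mg sinθ − f = Ma. Rotational about the CM: fR = Iα = kMRa, so f = kMa.
Eliminating f: Mg sinθ = (1+k)Ma, so a = g sinθ/(1+k) = 9.8 × sin20° / 1.4 ≈ 2.39 m/s².

a ≈ 2.39 m/s²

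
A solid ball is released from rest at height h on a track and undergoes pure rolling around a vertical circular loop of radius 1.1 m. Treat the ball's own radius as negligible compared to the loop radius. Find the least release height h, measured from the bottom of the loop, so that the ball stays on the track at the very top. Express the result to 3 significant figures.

With I = (2/5)MR², the ratio k = I/(MR²) is 0.4.
At the top of the loop, the minimum-contact condition is Mg = Mv_top²/r, so v_top² = gr.
With ω = v/R, the kinetic energy at speed v is ½(1+k)Mv² = (7/10)Mv².
Energy conservation from release (height h) to the top (height 2r): Mgh = Mg(2r) + (7/10)M·gr.
Thus h_min = 2r + (1+k)r/2 = r(2 + 1.4/2) = 1.1 × 2.7 ≈ 2.97 m.

h_min ≈ 2.97 m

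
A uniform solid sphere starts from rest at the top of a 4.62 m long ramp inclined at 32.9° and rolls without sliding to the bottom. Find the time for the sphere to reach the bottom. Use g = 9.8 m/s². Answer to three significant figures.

Here I = (2/5)MR², so the shape factor k = I/(MR²) = 0.4.
Newton's second law down the slope: Mg sinθ − f = Ma. The torque equation fR = Iα (with α = a/R) gives f = kMa.
Hence a = g sinθ/(1+k) = 9.8×sin32.9°/1.4 = 3.802 m/s².
Starting from rest, L = ½at², so t = √(2L/a) = √(2×4.62/3.802) ≈ 1.56 s.

t ≈ 1.56 s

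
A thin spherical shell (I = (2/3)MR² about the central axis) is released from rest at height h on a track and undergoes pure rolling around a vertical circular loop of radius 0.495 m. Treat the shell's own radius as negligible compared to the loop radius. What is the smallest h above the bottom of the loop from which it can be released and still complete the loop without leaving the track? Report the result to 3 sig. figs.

Here I = (2/3)MR², so the shape factor k = I/(MR²) = 2/3.
At the top of the loop, the minimum-contact condition is Mg = Mv_top²/r, so v_top² = gr.
With ω = v/R, the kinetic energy at speed v is ½(1+k)Mv² = (5/6)Mv².
Energy conservation from release (height h) to the top (height 2r): Mgh = Mg(2r) + (5/6)M·gr.
Thus h_min = 2r + (1+k)r/2 = r(2 + 1.667/2) = 0.495 × 2.833 ≈ 1.40 m.

h_min ≈ 1.40 m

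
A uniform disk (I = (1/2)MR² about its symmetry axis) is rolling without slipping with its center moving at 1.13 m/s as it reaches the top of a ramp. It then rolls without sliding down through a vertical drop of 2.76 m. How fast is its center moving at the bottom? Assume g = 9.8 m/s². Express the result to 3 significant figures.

v ≈ 6.11 m/s

Here I = (1/2)MR², so the shape factor k = I/(MR²) = 0.5.
Pure rolling means v = ωR; then KE = ½Mv² + ½I(v/R)² = ½(1+k)Mv² = (3/4)Mv².
Conserving energy between top and bottom: (3/4)Mv² = (3/4)Mv₀² + Mgh, hence v² = v₀² + 2gh/(1+k).
v = √(1.13² + 2×9.8×2.76/1.5) = √37.34 ≈ 6.11 m/s.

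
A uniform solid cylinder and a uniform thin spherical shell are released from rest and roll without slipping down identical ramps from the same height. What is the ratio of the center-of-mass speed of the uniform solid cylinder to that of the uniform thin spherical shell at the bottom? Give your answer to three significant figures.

v_ratio ≈ 1.05

Each satisfies Mgh = ½(1+k)Mv² with k = I/(MR²), so v ∝ 1/√(1+k).
For the uniform solid cylinder k = 0.5; for the uniform thin spherical shell k = 2/3.
v₁/v₂ = √((1+k₂)/(1+k₁)) = √(1.667/1.5) ≈ 1.05.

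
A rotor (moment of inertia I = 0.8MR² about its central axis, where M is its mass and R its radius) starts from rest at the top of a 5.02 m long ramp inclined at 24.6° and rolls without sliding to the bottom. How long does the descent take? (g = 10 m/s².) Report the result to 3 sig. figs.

t ≈ 2.08 s

With I = 0.8MR², the ratio k = I/(MR²) is 0.8.
Newton's second law down the slope: Mg sinθ − f = Ma. The torque equation fR = Iα (with α = a/R) gives f = kMa.
Hence a = g sinθ/(1+k) = 10×sin24.6°/1.8 = 2.313 m/s².
With constant a from rest, t = √(2L/a) = √(2·5.02/2.313) ≈ 2.08 s.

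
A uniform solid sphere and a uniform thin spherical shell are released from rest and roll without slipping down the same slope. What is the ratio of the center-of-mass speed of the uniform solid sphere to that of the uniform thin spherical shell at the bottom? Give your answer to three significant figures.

v_ratio ≈ 1.09

Each satisfies Mgh = ½(1+k)Mv² with k = I/(MR²), so v ∝ 1/√(1+k).
For the uniform solid sphere k = 0.4; for the uniform thin spherical shell k = 2/3.
v₁/v₂ = √((1+k₂)/(1+k₁)) = √(1.667/1.4) ≈ 1.09.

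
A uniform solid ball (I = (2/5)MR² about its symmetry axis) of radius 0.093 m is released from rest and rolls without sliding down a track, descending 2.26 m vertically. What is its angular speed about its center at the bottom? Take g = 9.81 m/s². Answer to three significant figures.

With I = (2/5)MR², the ratio k = I/(MR²) is 0.4.
Since it rolls without slipping, ω = v/R and KE = ½Mv² + ½Iω² = ½(1+k)Mv² = (7/10)Mv².
Energy conservation Mgh = ½(1+k)Mv² gives v = √(2gh/(1+k)) = √(2 × 9.81 × 2.26 / 1.4) = 5.628 m/s.
Then ω = v/R = 5.628 / 0.093 ≈ 60.5 rad/s.

ω ≈ 60.5 rad/s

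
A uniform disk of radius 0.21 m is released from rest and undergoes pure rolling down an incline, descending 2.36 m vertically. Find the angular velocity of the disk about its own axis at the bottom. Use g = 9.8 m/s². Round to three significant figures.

The moment of inertia is (1/2)MR², giving k ≡ I/(MR²) = 0.5.
Rolling without slipping gives ω = v/R, so the total kinetic energy is ½Mv² + ½Iω² = ½(1+k)Mv² = (3/4)Mv².
Energy conservation Mgh = ½(1+k)Mv² gives v = √(2gh/(1+k)) = √(2 × 9.8 × 2.36 / 1.5) = 5.553 m/s.
Then ω = v/R = 5.553 / 0.21 ≈ 26.4 rad/s.

ω ≈ 26.4 rad/s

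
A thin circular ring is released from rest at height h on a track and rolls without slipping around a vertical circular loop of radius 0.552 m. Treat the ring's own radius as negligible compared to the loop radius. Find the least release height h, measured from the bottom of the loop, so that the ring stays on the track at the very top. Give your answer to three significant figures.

Here I = MR², so the shape factor k = I/(MR²) = 1.
At the top, contact is just lost when gravity alone supplies the centripetal force: Mg = Mv_top²/r, i.e. v_top² = gr.
With ω = v/R, the kinetic energy at speed v is ½(1+k)Mv² = Mv².
Energy conservation from release (height h) to the top (height 2r): Mgh = Mg(2r) + M·gr.
Thus h_min = 2r + (1+k)r/2 = r(2 + 2/2) = 0.552 × 3 ≈ 1.66 m.

h_min ≈ 1.66 m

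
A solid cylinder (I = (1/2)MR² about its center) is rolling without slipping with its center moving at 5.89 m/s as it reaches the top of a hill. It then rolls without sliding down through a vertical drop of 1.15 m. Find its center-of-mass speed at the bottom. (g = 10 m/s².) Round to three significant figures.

v ≈ 7.07 m/s

With I = (1/2)MR², the ratio k = I/(MR²) is 0.5.
Since it rolls without slipping, ω = v/R and KE = ½Mv² + ½Iω² = ½(1+k)Mv² = (3/4)Mv².
Energy conservation: (3/4)Mv₀² + Mgh = (3/4)Mv², so v² = v₀² + 2gh/(1+k).
v = √(5.89² + 2×10×1.15/1.5) = √50.03 ≈ 7.07 m/s.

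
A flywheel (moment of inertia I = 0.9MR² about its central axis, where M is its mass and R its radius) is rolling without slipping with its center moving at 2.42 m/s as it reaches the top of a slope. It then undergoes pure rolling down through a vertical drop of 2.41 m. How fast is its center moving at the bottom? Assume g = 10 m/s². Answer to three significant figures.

Here I = 0.9MR², so the shape factor k = I/(MR²) = 0.9.
Since it rolls without slipping, ω = v/R and KE = ½Mv² + ½Iω² = ½(1+k)Mv² = (19/20)Mv².
Energy conservation: (19/20)Mv₀² + Mgh = (19/20)Mv², so v² = v₀² + 2gh/(1+k).
v = √(2.42² + 2×10×2.41/1.9) = √31.22 ≈ 5.59 m/s.

v ≈ 5.59 m/s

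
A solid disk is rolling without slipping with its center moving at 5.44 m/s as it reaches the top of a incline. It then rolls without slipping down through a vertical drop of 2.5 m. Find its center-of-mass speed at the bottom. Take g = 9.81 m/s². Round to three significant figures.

v ≈ 7.89 m/s

The moment of inertia is (1/2)MR², giving k ≡ I/(MR²) = 0.5.
The rolling condition ω = v/R makes the rotational term ½I(v/R)² = ½kMv², so KE_total = ½(1+k)Mv² = (3/4)Mv².
Conserving energy between top and bottom: (3/4)Mv² = (3/4)Mv₀² + Mgh, hence v² = v₀² + 2gh/(1+k).
v = √(5.44² + 2×9.81×2.5/1.5) = √62.29 ≈ 7.89 m/s.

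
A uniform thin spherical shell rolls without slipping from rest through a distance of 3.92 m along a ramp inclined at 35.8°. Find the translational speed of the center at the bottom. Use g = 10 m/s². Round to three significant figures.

For this body I = (2/3)MR², i.e. k = I/(MR²) = 2/3.
The rolling condition ω = v/R makes the rotational term ½I(v/R)² = ½kMv², so KE_total = ½(1+k)Mv² = (5/6)Mv².
The vertical drop is h = L sinθ = 3.92 × sin35.8° = 2.293 m.
Energy conservation: Mgh = (5/6)Mv², so v = √(2gh/(1+k)) = √(2 × 10 × 2.293 / 1.667) ≈ 5.25 m/s.

v ≈ 5.25 m/s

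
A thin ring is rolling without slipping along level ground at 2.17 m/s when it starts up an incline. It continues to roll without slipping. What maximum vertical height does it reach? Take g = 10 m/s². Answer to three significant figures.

h ≈ 0.471 m

With I = MR², the ratio k = I/(MR²) is 1.
Rolling without slipping gives ω = v/R, so the total kinetic energy is ½Mv² + ½Iω² = ½(1+k)Mv² = Mv².
All of this converts to potential energy at the highest point: Mv₀² = Mgh.
Thus h = (1+k)v₀²/(2g) = 2 × 2.17² / (2 × 10) ≈ 0.471 m.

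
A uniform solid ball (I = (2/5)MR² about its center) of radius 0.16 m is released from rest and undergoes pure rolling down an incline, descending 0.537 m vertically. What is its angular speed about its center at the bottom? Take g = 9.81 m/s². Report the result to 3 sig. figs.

With I = (2/5)MR², the ratio k = I/(MR²) is 0.4.
Pure rolling means v = ωR; then KE = ½Mv² + ½I(v/R)² = ½(1+k)Mv² = (7/10)Mv².
Energy conservation Mgh = ½(1+k)Mv² gives v = √(2gh/(1+k)) = √(2 × 9.81 × 0.537 / 1.4) = 2.743 m/s.
The angular speed follows from ω = v/R = 2.743/0.16 ≈ 17.1 rad/s.

ω ≈ 17.1 rad/s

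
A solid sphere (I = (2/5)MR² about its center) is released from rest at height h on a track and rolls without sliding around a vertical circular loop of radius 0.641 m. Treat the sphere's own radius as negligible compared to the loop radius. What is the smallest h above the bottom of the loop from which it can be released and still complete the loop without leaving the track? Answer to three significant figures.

For this body I = (2/5)MR², i.e. k = I/(MR²) = 0.4.
At the top of the loop, the minimum-contact condition is Mg = Mv_top²/r, so v_top² = gr.
With ω = v/R, the kinetic energy at speed v is ½(1+k)Mv² = (7/10)Mv².
Energy conservation from release (height h) to the top (height 2r): Mgh = Mg(2r) + (7/10)M·gr.
Thus h_min = 2r + (1+k)r/2 = r(2 + 1.4/2) = 0.641 × 2.7 ≈ 1.73 m.

h_min ≈ 1.73 m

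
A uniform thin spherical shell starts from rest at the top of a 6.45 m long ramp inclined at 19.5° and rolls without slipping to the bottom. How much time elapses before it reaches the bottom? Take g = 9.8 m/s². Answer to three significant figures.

The moment of inertia is (2/3)MR², giving k ≡ I/(MR²) = 2/3.
Newton's second law down the slope: Mg sinθ − f = Ma. The torque equation fR = Iα (with α = a/R) gives f = kMa.
Hence a = g sinθ/(1+k) = 9.8×sin19.5°/1.667 = 1.963 m/s².
Starting from rest, L = ½at², so t = √(2L/a) = √(2×6.45/1.963) ≈ 2.56 s.

t ≈ 2.56 s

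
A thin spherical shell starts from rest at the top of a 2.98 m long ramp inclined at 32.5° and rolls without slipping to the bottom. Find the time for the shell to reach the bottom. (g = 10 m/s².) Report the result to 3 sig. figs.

t ≈ 1.36 s

The moment of inertia is (2/3)MR², giving k ≡ I/(MR²) = 2/3.
Translational: Mg sinθ − f = Ma. Rotational about the CM: fR = Iα = kMRa, so f = kMa.
Hence a = g sinθ/(1+k) = 10×sin32.5°/1.667 = 3.224 m/s².
Starting from rest, L = ½at², so t = √(2L/a) = √(2×2.98/3.224) ≈ 1.36 s.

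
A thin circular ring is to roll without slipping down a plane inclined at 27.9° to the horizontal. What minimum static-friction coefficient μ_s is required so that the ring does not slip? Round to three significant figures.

With I = MR², the ratio k = I/(MR²) is 1.
Along the incline Mg sinθ − f = Ma, and torque about the center fR = Iα = kMR²(a/R) gives f = kMa.
These give a = g sinθ/(1+k) and the required friction f = kMg sinθ/(1+k).
The normal force is N = Mg cosθ, so μ_min = f/N = k tanθ/(1+k).
μ_min = 1 × tan27.9° / 2 ≈ 0.265.

μ_min ≈ 0.265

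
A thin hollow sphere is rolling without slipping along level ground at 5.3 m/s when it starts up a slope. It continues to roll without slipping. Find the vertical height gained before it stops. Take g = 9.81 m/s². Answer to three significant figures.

The moment of inertia is (2/3)MR², giving k ≡ I/(MR²) = 2/3.
The rolling condition ω = v/R makes the rotational term ½I(v/R)² = ½kMv², so KE_total = ½(1+k)Mv² = (5/6)Mv².
All of this converts to potential energy at the highest point: (5/6)Mv₀² = Mgh.
Thus h = (1+k)v₀²/(2g) = 1.667 × 5.3² / (2 × 9.81) ≈ 2.39 m.

h ≈ 2.39 m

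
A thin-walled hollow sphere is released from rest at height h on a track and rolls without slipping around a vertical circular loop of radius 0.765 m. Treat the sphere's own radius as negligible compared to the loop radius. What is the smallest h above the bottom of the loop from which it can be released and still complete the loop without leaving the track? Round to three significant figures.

With I = (2/3)MR², the ratio k = I/(MR²) is 2/3.
At the top of the loop, the minimum-contact condition is Mg = Mv_top²/r, so v_top² = gr.
With ω = v/R, the kinetic energy at speed v is ½(1+k)Mv² = (5/6)Mv².
Energy conservation from release (height h) to the top (height 2r): Mgh = Mg(2r) + (5/6)M·gr.
Thus h_min = 2r + (1+k)r/2 = r(2 + 1.667/2) = 0.765 × 2.833 ≈ 2.17 m.

h_min ≈ 2.17 m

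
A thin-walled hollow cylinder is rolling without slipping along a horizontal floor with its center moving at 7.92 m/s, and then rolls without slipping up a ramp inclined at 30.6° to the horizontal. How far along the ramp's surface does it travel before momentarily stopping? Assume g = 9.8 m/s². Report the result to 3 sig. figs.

d ≈ 12.6 m

With I = MR², the ratio k = I/(MR²) is 1.
Since it rolls without slipping, ω = v/R and KE = ½Mv² + ½Iω² = ½(1+k)Mv² = Mv².
Setting this equal to Mgh gives the vertical rise h = (1+k)v₀²/(2g) = 2×7.92²/(2×9.8) = 6.401 m.
Along the incline, d = h/sinθ = 6.401/sin30.6° ≈ 12.6 m.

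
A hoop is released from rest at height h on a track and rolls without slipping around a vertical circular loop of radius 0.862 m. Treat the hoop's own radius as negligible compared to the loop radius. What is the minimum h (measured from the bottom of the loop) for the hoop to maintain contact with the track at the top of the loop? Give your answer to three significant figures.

h_min ≈ 2.59 m

With I = MR², the ratio k = I/(MR²) is 1.
At the top of the loop, the minimum-contact condition is Mg = Mv_top²/r, so v_top² = gr.
With ω = v/R, the kinetic energy at speed v is ½(1+k)Mv² = Mv².
Energy conservation from release (height h) to the top (height 2r): Mgh = Mg(2r) + M·gr.
Thus h_min = 2r + (1+k)r/2 = r(2 + 2/2) = 0.862 × 3 ≈ 2.59 m.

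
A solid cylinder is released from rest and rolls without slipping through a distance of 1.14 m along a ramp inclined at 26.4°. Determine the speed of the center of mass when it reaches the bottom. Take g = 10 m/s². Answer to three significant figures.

The moment of inertia is (1/2)MR², giving k ≡ I/(MR²) = 0.5.
Rolling without slipping gives ω = v/R, so the total kinetic energy is ½Mv² + ½Iω² = ½(1+k)Mv² = (3/4)Mv².
The vertical drop is h = L sinθ = 1.14 × sin26.4° = 0.5069 m.
Energy conservation: Mgh = (3/4)Mv², so v = √(2gh/(1+k)) = √(2 × 10 × 0.5069 / 1.5) ≈ 2.60 m/s.

v ≈ 2.60 m/s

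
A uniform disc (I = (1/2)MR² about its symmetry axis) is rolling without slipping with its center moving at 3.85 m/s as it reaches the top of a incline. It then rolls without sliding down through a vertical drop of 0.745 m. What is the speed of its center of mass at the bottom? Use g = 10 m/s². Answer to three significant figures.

v ≈ 4.98 m/s

Here I = (1/2)MR², so the shape factor k = I/(MR²) = 0.5.
Pure rolling means v = ωR; then KE = ½Mv² + ½I(v/R)² = ½(1+k)Mv² = (3/4)Mv².
Energy conservation: (3/4)Mv₀² + Mgh = (3/4)Mv², so v² = v₀² + 2gh/(1+k).
v = √(3.85² + 2×10×0.745/1.5) = √24.76 ≈ 4.98 m/s.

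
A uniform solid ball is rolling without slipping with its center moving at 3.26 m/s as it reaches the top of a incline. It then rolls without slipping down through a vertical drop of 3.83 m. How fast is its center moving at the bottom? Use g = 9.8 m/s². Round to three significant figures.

v ≈ 8.02 m/s

With I = (2/5)MR², the ratio k = I/(MR²) is 0.4.
Rolling without slipping gives ω = v/R, so the total kinetic energy is ½Mv² + ½Iω² = ½(1+k)Mv² = (7/10)Mv².
Energy conservation: (7/10)Mv₀² + Mgh = (7/10)Mv², so v² = v₀² + 2gh/(1+k).
v = √(3.26² + 2×9.8×3.83/1.4) = √64.25 ≈ 8.02 m/s.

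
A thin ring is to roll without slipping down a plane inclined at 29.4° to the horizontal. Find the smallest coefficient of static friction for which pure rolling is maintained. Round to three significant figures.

For this body I = MR², i.e. k = I/(MR²) = 1.
Newton's second law down the slope: Mg sinθ − f = Ma. The torque equation fR = Iα (with α = a/R) gives f = kMa.
These give a = g sinθ/(1+k) and the required friction f = kMg sinθ/(1+k).
The normal force is N = Mg cosθ, so μ_min = f/N = k tanθ/(1+k).
μ_min = 1 × tan29.4° / 2 ≈ 0.282.

μ_min ≈ 0.282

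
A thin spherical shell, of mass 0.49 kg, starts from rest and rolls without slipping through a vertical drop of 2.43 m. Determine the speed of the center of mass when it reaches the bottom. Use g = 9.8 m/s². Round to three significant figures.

The moment of inertia is (2/3)MR², giving k ≡ I/(MR²) = 2/3.
Since it rolls without slipping, ω = v/R and KE = ½Mv² + ½Iω² = ½(1+k)Mv² = (5/6)Mv².
Setting Mgh = (5/6)Mv² gives v = √(2gh/(1+k)) = √(2·9.8·2.43/1.667) ≈ 5.35 m/s.

v ≈ 5.35 m/s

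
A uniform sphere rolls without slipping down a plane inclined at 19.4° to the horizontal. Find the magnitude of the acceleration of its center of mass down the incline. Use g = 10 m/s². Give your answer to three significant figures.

With I = (2/5)MR², the ratio k = I/(MR²) is 0.4.
Newton's second law down the slope: Mg sinθ − f = Ma. The torque equation fR = Iα (with α = a/R) gives f = kMa.
Eliminating f: Mg sinθ = (1+k)Ma, so a = g sinθ/(1+k) = 10 × sin19.4° / 1.4 ≈ 2.37 m/s².

a ≈ 2.37 m/s²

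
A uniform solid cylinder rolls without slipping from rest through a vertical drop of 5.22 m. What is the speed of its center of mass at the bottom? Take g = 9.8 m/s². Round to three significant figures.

The moment of inertia is (1/2)MR², giving k ≡ I/(MR²) = 0.5.
Pure rolling means v = ωR; then KE = ½Mv² + ½I(v/R)² = ½(1+k)Mv² = (3/4)Mv².
Setting Mgh = (3/4)Mv² gives v = √(2gh/(1+k)) = √(2·9.8·5.22/1.5) ≈ 8.26 m/s.

v ≈ 8.26 m/s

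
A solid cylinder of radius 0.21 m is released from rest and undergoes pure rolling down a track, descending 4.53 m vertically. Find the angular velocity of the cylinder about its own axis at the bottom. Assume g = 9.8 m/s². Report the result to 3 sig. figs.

ω ≈ 36.6 rad/s

Here I = (1/2)MR², so the shape factor k = I/(MR²) = 0.5.
Pure rolling means v = ωR; then KE = ½Mv² + ½I(v/R)² = ½(1+k)Mv² = (3/4)Mv².
Energy conservation Mgh = ½(1+k)Mv² gives v = √(2gh/(1+k)) = √(2 × 9.8 × 4.53 / 1.5) = 7.694 m/s.
Then ω = v/R = 7.694 / 0.21 ≈ 36.6 rad/s.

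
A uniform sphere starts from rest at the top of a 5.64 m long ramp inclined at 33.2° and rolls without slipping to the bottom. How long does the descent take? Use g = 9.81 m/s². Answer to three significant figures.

Here I = (2/5)MR², so the shape factor k = I/(MR²) = 0.4.
Translational: Mg sinθ − f = Ma. Rotational about the CM: fR = Iα = kMRa, so f = kMa.
Hence a = g sinθ/(1+k) = 9.81×sin33.2°/1.4 = 3.837 m/s².
Starting from rest, L = ½at², so t = √(2L/a) = √(2×5.64/3.837) ≈ 1.71 s.

t ≈ 1.71 s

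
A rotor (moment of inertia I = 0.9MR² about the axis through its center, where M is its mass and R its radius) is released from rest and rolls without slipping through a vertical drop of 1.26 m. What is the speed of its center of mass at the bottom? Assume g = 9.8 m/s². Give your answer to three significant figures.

Here I = 0.9MR², so the shape factor k = I/(MR²) = 0.9.
The rolling condition ω = v/R makes the rotational term ½I(v/R)² = ½kMv², so KE_total = ½(1+k)Mv² = (19/20)Mv².
Setting Mgh = (19/20)Mv² gives v = √(2gh/(1+k)) = √(2·9.8·1.26/1.9) ≈ 3.61 m/s.

v ≈ 3.61 m/s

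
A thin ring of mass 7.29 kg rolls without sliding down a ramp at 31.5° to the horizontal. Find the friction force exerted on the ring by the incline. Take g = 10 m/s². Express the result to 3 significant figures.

For this body I = MR², i.e. k = I/(MR²) = 1.
Newton's second law down the slope: Mg sinθ − f = Ma. The torque equation fR = Iα (with α = a/R) gives f = kMa.
Combining, a = g sinθ/(1+k) and f = kMa = kMg sinθ/(1+k).
f = 1 × 7.29 × 10 × sin31.5° / 2 ≈ 19.0 N.

f ≈ 19.0 N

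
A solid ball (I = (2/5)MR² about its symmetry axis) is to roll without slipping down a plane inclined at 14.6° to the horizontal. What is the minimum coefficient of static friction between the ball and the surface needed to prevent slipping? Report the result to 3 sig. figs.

The moment of inertia is (2/5)MR², giving k ≡ I/(MR²) = 0.4.
Translational: Mg sinθ − f = Ma. Rotational about the CM: fR = Iα = kMRa, so f = kMa.
These give a = g sinθ/(1+k) and the required friction f = kMg sinθ/(1+k).
With N = Mg cosθ, the no-slip condition f ≤ μN gives μ_min = f/N = k tanθ/(1+k).
μ_min = 0.4 × tan14.6° / 1.4 ≈ 0.0744.

μ_min ≈ 0.0744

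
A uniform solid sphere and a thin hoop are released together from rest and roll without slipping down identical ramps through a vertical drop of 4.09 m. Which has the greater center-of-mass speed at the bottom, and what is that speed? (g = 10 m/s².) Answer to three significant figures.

the uniform solid sphere, at v ≈ 7.64 m/s

For rolling without slipping, Mgh = ½(1+k)Mv² where k = I/(MR²), so v = √(2gh/(1+k)).
Uniform solid sphere: k = 0.4, giving v = √(2×10×4.09/1.4) = 7.644 m/s.
Thin hoop: k = 1, giving v = √(2×10×4.09/2) = 6.395 m/s.
The smaller k wins: the uniform solid sphere, at ≈ 7.64 m/s.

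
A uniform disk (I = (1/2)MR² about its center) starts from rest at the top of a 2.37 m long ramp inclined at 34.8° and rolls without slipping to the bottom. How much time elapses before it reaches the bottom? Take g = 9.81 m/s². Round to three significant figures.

For this body I = (1/2)MR², i.e. k = I/(MR²) = 0.5.
Newton's second law down the slope: Mg sinθ − f = Ma. The torque equation fR = Iα (with α = a/R) gives f = kMa.
Hence a = g sinθ/(1+k) = 9.81×sin34.8°/1.5 = 3.732 m/s².
Starting from rest, L = ½at², so t = √(2L/a) = √(2×2.37/3.732) ≈ 1.13 s.

t ≈ 1.13 s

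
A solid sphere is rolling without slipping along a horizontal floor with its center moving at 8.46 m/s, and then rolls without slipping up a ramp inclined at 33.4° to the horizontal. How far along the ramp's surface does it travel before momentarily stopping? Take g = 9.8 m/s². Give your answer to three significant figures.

Here I = (2/5)MR², so the shape factor k = I/(MR²) = 0.4.
Pure rolling means v = ωR; then KE = ½Mv² + ½I(v/R)² = ½(1+k)Mv² = (7/10)Mv².
Setting this equal to Mgh gives the vertical rise h = (1+k)v₀²/(2g) = 1.4×8.46²/(2×9.8) = 5.112 m.
Along the incline, d = h/sinθ = 5.112/sin33.4° ≈ 9.29 m.

d ≈ 9.29 m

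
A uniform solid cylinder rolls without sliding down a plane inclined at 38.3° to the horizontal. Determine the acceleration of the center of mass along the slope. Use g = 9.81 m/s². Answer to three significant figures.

For this body I = (1/2)MR², i.e. k = I/(MR²) = 0.5.
Translational: Mg sinθ − f = Ma. Rotational about the CM: fR = Iα = kMRa, so f = kMa.
Eliminating f: Mg sinθ = (1+k)Ma, so a = g sinθ/(1+k) = 9.81 × sin38.3° / 1.5 ≈ 4.05 m/s².

a ≈ 4.05 m/s²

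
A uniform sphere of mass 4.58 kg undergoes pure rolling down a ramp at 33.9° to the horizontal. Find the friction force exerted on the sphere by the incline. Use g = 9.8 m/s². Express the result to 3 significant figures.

f ≈ 7.15 N

The moment of inertia is (2/5)MR², giving k ≡ I/(MR²) = 0.4.
Translational: Mg sinθ − f = Ma. Rotational about the CM: fR = Iα = kMRa, so f = kMa.
Combining, a = g sinθ/(1+k) and f = kMa = kMg sinθ/(1+k).
f = 0.4 × 4.58 × 9.8 × sin33.9° / 1.4 ≈ 7.15 N.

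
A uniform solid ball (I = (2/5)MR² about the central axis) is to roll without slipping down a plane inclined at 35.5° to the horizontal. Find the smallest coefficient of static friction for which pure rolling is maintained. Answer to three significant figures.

μ_min ≈ 0.204

The moment of inertia is (2/5)MR², giving k ≡ I/(MR²) = 0.4.
Translational: Mg sinθ − f = Ma. Rotational about the CM: fR = Iα = kMRa, so f = kMa.
These give a = g sinθ/(1+k) and the required friction f = kMg sinθ/(1+k).
With N = Mg cosθ, the no-slip condition f ≤ μN gives μ_min = f/N = k tanθ/(1+k).
μ_min = 0.4 × tan35.5° / 1.4 ≈ 0.204.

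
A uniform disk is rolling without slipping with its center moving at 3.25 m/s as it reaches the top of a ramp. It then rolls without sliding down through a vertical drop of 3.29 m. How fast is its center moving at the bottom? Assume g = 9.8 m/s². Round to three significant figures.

The moment of inertia is (1/2)MR², giving k ≡ I/(MR²) = 0.5.
The rolling condition ω = v/R makes the rotational term ½I(v/R)² = ½kMv², so KE_total = ½(1+k)Mv² = (3/4)Mv².
Conserving energy between top and bottom: (3/4)Mv² = (3/4)Mv₀² + Mgh, hence v² = v₀² + 2gh/(1+k).
v = √(3.25² + 2×9.8×3.29/1.5) = √53.55 ≈ 7.32 m/s.

v ≈ 7.32 m/s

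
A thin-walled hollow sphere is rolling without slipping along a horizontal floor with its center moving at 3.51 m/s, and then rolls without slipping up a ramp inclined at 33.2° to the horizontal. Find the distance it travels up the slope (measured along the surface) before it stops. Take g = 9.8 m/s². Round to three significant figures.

For this body I = (2/3)MR², i.e. k = I/(MR²) = 2/3.
Pure rolling means v = ωR; then KE = ½Mv² + ½I(v/R)² = ½(1+k)Mv² = (5/6)Mv².
Setting this equal to Mgh gives the vertical rise h = (1+k)v₀²/(2g) = 1.667×3.51²/(2×9.8) = 1.048 m.
The distance along the slope is d = h/sinθ = 1.048/sin33.2° ≈ 1.91 m.

d ≈ 1.91 m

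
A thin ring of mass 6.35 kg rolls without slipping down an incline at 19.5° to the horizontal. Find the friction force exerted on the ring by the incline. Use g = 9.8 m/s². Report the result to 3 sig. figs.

Here I = MR², so the shape factor k = I/(MR²) = 1.
Translational: Mg sinθ − f = Ma. Rotational about the CM: fR = Iα = kMRa, so f = kMa.
Combining, a = g sinθ/(1+k) and f = kMa = kMg sinθ/(1+k).
f = 1 × 6.35 × 9.8 × sin19.5° / 2 ≈ 10.4 N.

f ≈ 10.4 N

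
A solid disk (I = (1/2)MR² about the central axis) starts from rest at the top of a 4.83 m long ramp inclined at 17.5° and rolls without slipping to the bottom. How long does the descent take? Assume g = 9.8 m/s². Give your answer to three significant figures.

t ≈ 2.22 s

For this body I = (1/2)MR², i.e. k = I/(MR²) = 0.5.
Along the incline Mg sinθ − f = Ma, and torque about the center fR = Iα = kMR²(a/R) gives f = kMa.
Hence a = g sinθ/(1+k) = 9.8×sin17.5°/1.5 = 1.965 m/s².
With constant a from rest, t = √(2L/a) = √(2·4.83/1.965) ≈ 2.22 s.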